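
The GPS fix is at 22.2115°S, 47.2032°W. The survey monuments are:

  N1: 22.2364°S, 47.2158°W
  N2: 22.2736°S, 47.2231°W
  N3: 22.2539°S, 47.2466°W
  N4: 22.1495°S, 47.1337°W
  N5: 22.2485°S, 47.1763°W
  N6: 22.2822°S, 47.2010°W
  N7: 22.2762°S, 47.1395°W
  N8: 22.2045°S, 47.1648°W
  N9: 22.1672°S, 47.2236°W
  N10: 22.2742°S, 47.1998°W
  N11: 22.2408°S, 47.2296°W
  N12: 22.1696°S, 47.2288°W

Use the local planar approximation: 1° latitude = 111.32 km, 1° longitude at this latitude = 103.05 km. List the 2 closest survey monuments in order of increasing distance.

N1, N8

Distances from 22.2115°S, 47.2032°W:
N1: √((-0.0249·111.32)² + (-0.0126·103.05)²) = √(7.683252 + 1.685920) = 3.0609 km
N2: √((-0.0621·111.32)² + (-0.0199·103.05)²) = √(47.789182 + 4.205350) = 7.2107 km
N3: √((-0.0424·111.32)² + (-0.0434·103.05)²) = √(22.278098 + 20.002093) = 6.5023 km
N4: √((0.0620·111.32)² + (0.0695·103.05)²) = √(47.635395 + 51.293886) = 9.9463 km
N5: √((-0.0370·111.32)² + (0.0269·103.05)²) = √(16.964843 + 7.684233) = 4.9648 km
N6: √((-0.0707·111.32)² + (0.0022·103.05)²) = √(61.942000 + 0.051397) = 7.8736 km
N7: √((-0.0647·111.32)² + (0.0637·103.05)²) = √(51.874623 + 43.089838) = 9.7450 km
N8: √((0.0070·111.32)² + (0.0384·103.05)²) = √(0.607215 + 15.658799) = 4.0331 km
N9: √((0.0443·111.32)² + (-0.0204·103.05)²) = √(24.319456 + 4.419329) = 5.3609 km
N10: √((-0.0627·111.32)² + (0.0034·103.05)²) = √(48.717105 + 0.122759) = 6.9886 km
N11: √((-0.0293·111.32)² + (-0.0264·103.05)²) = √(10.638530 + 7.401229) = 4.2473 km
N12: √((0.0419·111.32)² + (-0.0256·103.05)²) = √(21.755769 + 6.959466) = 5.3587 km
Sorted: N1 (3.0609 km) < N8 (4.0331 km) < N11 (4.2473 km) < N5 (4.9648 km) < …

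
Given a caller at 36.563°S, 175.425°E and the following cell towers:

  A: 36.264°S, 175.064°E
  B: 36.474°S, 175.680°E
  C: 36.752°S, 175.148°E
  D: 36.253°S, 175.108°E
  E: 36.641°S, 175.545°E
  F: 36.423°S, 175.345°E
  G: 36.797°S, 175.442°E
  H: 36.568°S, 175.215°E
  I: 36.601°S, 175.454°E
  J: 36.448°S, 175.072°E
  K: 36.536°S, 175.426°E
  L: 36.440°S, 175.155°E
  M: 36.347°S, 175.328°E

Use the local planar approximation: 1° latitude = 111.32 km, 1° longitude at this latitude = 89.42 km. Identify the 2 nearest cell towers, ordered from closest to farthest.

K, I

Distances from 36.563°S, 175.425°E:
A: 46.367 km
B: 24.861 km
C: 32.499 km
D: 44.659 km
E: 13.803 km
F: 17.148 km
G: 26.093 km
H: 18.786 km
I: 4.962 km
J: 34.062 km
K: 3.007 km
L: 27.756 km
M: 25.562 km
Sorted: K (3.007 km) < I (4.962 km) < E (13.803 km) < F (17.148 km) < …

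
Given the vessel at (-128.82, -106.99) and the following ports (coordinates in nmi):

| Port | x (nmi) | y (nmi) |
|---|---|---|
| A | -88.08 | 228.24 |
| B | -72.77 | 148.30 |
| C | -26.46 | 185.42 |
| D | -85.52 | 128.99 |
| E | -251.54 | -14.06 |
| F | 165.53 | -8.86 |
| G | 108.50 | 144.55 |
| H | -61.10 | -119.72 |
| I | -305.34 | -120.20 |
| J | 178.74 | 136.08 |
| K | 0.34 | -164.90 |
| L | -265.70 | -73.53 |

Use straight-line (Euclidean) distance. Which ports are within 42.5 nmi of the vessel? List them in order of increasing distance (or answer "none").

Distances from (-128.82, -106.99):
A: 337.70 nmi
B: 261.37 nmi
C: 309.81 nmi
D: 239.92 nmi
E: 153.94 nmi
F: 310.28 nmi
G: 345.82 nmi
H: 68.91 nmi
I: 177.01 nmi
J: 392.02 nmi
K: 141.55 nmi
L: 140.91 nmi
Threshold 42.5 nmi: none within range.

none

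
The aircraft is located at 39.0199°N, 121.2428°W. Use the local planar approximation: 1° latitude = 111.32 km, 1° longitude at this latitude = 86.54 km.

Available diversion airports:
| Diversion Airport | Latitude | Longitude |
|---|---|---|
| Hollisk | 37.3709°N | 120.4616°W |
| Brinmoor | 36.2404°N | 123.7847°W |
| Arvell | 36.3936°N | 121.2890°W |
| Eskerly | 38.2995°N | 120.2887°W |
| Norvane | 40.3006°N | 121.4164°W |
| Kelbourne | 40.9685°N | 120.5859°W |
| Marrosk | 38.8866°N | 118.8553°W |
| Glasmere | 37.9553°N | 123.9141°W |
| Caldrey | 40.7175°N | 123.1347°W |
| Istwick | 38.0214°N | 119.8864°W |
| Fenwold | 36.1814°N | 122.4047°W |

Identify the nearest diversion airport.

Eskerly

Distances from 39.0199°N, 121.2428°W:
Hollisk: 195.6200 km
Brinmoor: 379.6399 km
Arvell: 292.3871 km
Eskerly: 115.1029 km
Norvane: 143.3569 km
Kelbourne: 224.2436 km
Marrosk: 207.1464 km
Glasmere: 259.7816 km
Caldrey: 250.0363 km
Istwick: 161.6593 km
Fenwold: 331.5946 km
Minimum: Eskerly at 115.1029 km.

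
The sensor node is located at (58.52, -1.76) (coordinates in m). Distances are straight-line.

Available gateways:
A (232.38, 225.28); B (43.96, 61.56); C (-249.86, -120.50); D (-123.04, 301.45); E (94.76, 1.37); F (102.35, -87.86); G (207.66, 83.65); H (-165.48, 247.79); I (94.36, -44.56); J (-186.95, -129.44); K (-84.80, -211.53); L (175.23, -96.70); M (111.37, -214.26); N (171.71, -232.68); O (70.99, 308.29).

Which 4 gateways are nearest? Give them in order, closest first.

Distances from (58.52, -1.76):
A: 285.96 m
B: 64.97 m
C: 330.45 m
D: 353.41 m
E: 36.37 m
F: 96.61 m
G: 171.87 m
H: 335.34 m
I: 55.82 m
J: 276.69 m
K: 254.06 m
L: 150.45 m
M: 218.97 m
N: 257.17 m
O: 310.30 m
Sorted: E (36.37 m) < I (55.82 m) < B (64.97 m) < F (96.61 m) < L (150.45 m) < G (171.87 m) < …

E, I, B, F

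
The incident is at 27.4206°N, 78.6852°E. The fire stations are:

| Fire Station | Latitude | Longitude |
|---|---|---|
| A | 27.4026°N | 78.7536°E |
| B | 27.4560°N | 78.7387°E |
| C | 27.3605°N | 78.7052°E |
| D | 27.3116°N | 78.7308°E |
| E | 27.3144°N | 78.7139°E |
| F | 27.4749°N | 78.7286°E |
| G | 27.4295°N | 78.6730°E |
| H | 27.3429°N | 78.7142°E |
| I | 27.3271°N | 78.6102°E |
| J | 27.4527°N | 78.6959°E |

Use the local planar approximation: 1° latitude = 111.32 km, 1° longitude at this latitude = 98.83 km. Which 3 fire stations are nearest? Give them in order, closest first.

G, J, B

Distances from 27.4206°N, 78.6852°E:
A: √((-0.0180·111.32)² + (0.0684·98.83)²) = √(4.015054 + 45.697221) = 7.0507 km
B: √((0.0354·111.32)² + (0.0535·98.83)²) = √(15.529337 + 27.956652) = 6.5944 km
C: √((-0.0601·111.32)² + (0.0200·98.83)²) = √(44.760542 + 3.906948) = 6.9762 km
D: √((-0.1090·111.32)² + (0.0456·98.83)²) = √(147.231044 + 20.309876) = 12.9438 km
E: √((-0.1062·111.32)² + (0.0287·98.83)²) = √(139.764035 + 8.045284) = 12.1577 km
F: √((0.0543·111.32)² + (0.0434·98.83)²) = √(36.538108 + 18.397425) = 7.4119 km
G: √((0.0089·111.32)² + (-0.0122·98.83)²) = √(0.981582 + 1.453775) = 1.5606 km
H: √((-0.0777·111.32)² + (0.0290·98.83)²) = √(74.814957 + 8.214357) = 9.1120 km
I: √((-0.0935·111.32)² + (-0.0750·98.83)²) = √(108.335207 + 54.941450) = 12.7780 km
J: √((0.0321·111.32)² + (0.0107·98.83)²) = √(12.768987 + 1.118266) = 3.7266 km
Sorted: G (1.5606 km) < J (3.7266 km) < B (6.5944 km) < C (6.9762 km) < A (7.0507 km) < …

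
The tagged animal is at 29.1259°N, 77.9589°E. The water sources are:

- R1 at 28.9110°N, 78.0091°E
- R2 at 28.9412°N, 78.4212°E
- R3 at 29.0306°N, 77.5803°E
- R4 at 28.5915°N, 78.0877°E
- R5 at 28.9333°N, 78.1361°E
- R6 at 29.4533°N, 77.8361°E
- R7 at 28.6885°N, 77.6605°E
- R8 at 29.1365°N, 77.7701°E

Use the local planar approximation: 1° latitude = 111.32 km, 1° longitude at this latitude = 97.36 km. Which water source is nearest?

Distances from 29.1259°N, 77.9589°E:
R1: 24.4168 km
R2: 49.4834 km
R3: 38.3568 km
R4: 60.7967 km
R5: 27.5195 km
R6: 38.3571 km
R7: 56.6999 km
R8: 18.4194 km
Minimum: R8 at 18.4194 km.

R8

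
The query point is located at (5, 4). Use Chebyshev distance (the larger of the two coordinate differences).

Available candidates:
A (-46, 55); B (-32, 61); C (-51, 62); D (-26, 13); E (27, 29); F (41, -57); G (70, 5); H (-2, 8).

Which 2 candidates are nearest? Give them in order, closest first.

H, E

Distances from (5, 4):
A: max(|-51|, |51|) = 51
B: max(|-37|, |57|) = 57
C: max(|-56|, |58|) = 58
D: max(|-31|, |9|) = 31
E: max(|22|, |25|) = 25
F: max(|36|, |-61|) = 61
G: max(|65|, |1|) = 65
H: max(|-7|, |4|) = 7
Sorted: H (7) < E (25) < D (31) < A (51) < …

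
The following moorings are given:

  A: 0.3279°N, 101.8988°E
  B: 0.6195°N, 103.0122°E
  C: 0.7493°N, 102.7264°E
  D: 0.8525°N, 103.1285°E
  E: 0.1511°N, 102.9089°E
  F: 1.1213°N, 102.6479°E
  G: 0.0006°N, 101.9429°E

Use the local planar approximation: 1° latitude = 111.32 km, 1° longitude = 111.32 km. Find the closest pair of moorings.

B and D

Pairwise distances:
A–B: √((0.2916·111.32)² + (1.1134·111.32)²) = √(1053.710808 + 15362.037795) = 128.1240 km
A–C: √((0.4214·111.32)² + (0.8276·111.32)²) = √(2200.571367 + 8487.647983) = 103.3838 km
A–D: √((0.5246·111.32)² + (1.2297·111.32)²) = √(3410.381532 + 18738.927951) = 148.8264 km
A–E: √((-0.1768·111.32)² + (1.0101·111.32)²) = √(387.356561 + 12643.727799) = 114.1538 km
A–F: √((0.7934·111.32)² + (0.7491·111.32)²) = √(7800.649914 + 6953.860745) = 121.4681 km
A–G: √((-0.3273·111.32)² + (0.0441·111.32)²) = √(1327.511848 + 24.100362) = 36.7643 km
B–C: √((0.1298·111.32)² + (-0.2858·111.32)²) = √(208.783311 + 1012.210514) = 34.9427 km
B–D: √((0.2330·111.32)² + (0.1163·111.32)²) = √(672.757019 + 167.612277) = 28.9891 km
B–E: √((-0.4684·111.32)² + (-0.1033·111.32)²) = √(2718.818198 + 132.235188) = 53.3953 km
B–F: √((0.5018·111.32)² + (-0.3643·111.32)²) = √(3120.381607 + 1644.616859) = 69.0290 km
B–G: √((-0.6189·111.32)² + (-1.0693·111.32)²) = √(4746.651651 + 14169.206477) = 137.5349 km
C–D: √((0.1032·111.32)² + (0.4021·111.32)²) = √(131.979291 + 2003.616233) = 46.2125 km
C–E: √((-0.5982·111.32)² + (0.1825·111.32)²) = √(4434.444387 + 412.735793) = 69.6217 km
C–F: √((0.3720·111.32)² + (-0.0785·111.32)²) = √(1714.874234 + 76.363480) = 42.3230 km
C–G: √((-0.7487·111.32)² + (-0.7835·111.32)²) = √(6946.436365 + 7607.192337) = 120.6384 km
D–E: √((-0.7014·111.32)² + (-0.2196·111.32)²) = √(6096.462664 + 597.600658) = 81.8173 km
D–F: √((0.2688·111.32)² + (-0.4806·111.32)²) = √(895.374917 + 2862.291944) = 61.2998 km
D–G: √((-0.8519·111.32)² + (-1.1856·111.32)²) = √(8993.394240 + 17418.982249) = 162.5188 km
E–F: √((0.9702·111.32)² + (-0.2610·111.32)²) = √(11664.575431 + 844.165132) = 111.8425 km
E–G: √((-0.1505·111.32)² + (-0.9660·111.32)²) = √(280.685123 + 11563.802033) = 108.8324 km
F–G: √((-1.1207·111.32)² + (-0.7050·111.32)²) = √(15564.140378 + 6159.204576) = 147.3884 km
Closest pair: B–D at 28.9891 km.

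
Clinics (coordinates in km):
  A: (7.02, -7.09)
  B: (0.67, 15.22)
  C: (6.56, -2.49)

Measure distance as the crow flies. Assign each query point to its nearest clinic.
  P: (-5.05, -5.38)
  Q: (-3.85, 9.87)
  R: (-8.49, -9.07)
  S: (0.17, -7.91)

P→C; Q→B; R→A; S→A

P at (-5.05, -5.38):
  A: √((12.07)² + (-1.71)²) = √(145.6849 + 2.9241) = 12.19 km
  B: √((5.72)² + (20.60)²) = √(32.7184 + 424.3600) = 21.38 km
  C: √((11.61)² + (2.89)²) = √(134.7921 + 8.3521) = 11.96 km
  → nearest: C (11.96 km)
Q at (-3.85, 9.87):
  A: √((10.87)² + (-16.96)²) = √(118.1569 + 287.6416) = 20.14 km
  B: √((4.52)² + (5.35)²) = √(20.4304 + 28.6225) = 7.00 km
  C: √((10.41)² + (-12.36)²) = √(108.3681 + 152.7696) = 16.16 km
  → nearest: B (7.00 km)
R at (-8.49, -9.07):
  A: √((15.51)² + (1.98)²) = √(240.5601 + 3.9204) = 15.64 km
  B: √((9.16)² + (24.29)²) = √(83.9056 + 590.0041) = 25.96 km
  C: √((15.05)² + (6.58)²) = √(226.5025 + 43.2964) = 16.43 km
  → nearest: A (15.64 km)
S at (0.17, -7.91):
  A: √((6.85)² + (0.82)²) = √(46.9225 + 0.6724) = 6.90 km
  B: √((0.50)² + (23.13)²) = √(0.2500 + 534.9969) = 23.14 km
  C: √((6.39)² + (5.42)²) = √(40.8321 + 29.3764) = 8.38 km
  → nearest: A (6.90 km)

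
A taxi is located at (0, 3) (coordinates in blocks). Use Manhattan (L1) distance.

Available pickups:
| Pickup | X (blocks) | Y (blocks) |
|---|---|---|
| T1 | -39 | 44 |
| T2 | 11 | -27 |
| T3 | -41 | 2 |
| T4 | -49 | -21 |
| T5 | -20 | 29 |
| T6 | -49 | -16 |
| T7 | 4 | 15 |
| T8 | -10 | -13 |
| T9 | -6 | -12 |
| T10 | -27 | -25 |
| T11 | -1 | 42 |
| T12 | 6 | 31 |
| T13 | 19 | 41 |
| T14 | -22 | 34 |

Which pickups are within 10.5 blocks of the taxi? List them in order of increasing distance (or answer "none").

none

Distances from (0, 3):
T1: |-39| + |41| = 39 + 41 = 80 blocks
T2: |11| + |-30| = 11 + 30 = 41 blocks
T3: |-41| + |-1| = 41 + 1 = 42 blocks
T4: |-49| + |-24| = 49 + 24 = 73 blocks
T5: |-20| + |26| = 20 + 26 = 46 blocks
T6: |-49| + |-19| = 49 + 19 = 68 blocks
T7: |4| + |12| = 4 + 12 = 16 blocks
T8: |-10| + |-16| = 10 + 16 = 26 blocks
T9: |-6| + |-15| = 6 + 15 = 21 blocks
T10: |-27| + |-28| = 27 + 28 = 55 blocks
T11: |-1| + |39| = 1 + 39 = 40 blocks
T12: |6| + |28| = 6 + 28 = 34 blocks
T13: |19| + |38| = 19 + 38 = 57 blocks
T14: |-22| + |31| = 22 + 31 = 53 blocks
Threshold 10.5 blocks: none within range.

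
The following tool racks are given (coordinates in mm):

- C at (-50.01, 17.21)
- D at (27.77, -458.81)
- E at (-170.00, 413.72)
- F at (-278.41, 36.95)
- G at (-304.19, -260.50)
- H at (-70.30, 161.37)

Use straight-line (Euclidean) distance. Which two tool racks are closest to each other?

C and H

Pairwise distances:
C–D: √((77.78)² + (-476.02)²) = √(6049.7284 + 226595.0404) = 482.33 mm
C–E: √((-119.99)² + (396.51)²) = √(14397.6001 + 157220.1801) = 414.27 mm
C–F: √((-228.40)² + (19.74)²) = √(52166.5600 + 389.6676) = 229.25 mm
C–G: √((-254.18)² + (-277.71)²) = √(64607.4724 + 77122.8441) = 376.47 mm
C–H: √((-20.29)² + (144.16)²) = √(411.6841 + 20782.1056) = 145.58 mm
D–E: √((-197.77)² + (872.53)²) = √(39112.9729 + 761308.6009) = 894.66 mm
D–F: √((-306.18)² + (495.76)²) = √(93746.1924 + 245777.9776) = 582.69 mm
D–G: √((-331.96)² + (198.31)²) = √(110197.4416 + 39326.8561) = 386.68 mm
D–H: √((-98.07)² + (620.18)²) = √(9617.7249 + 384623.2324) = 627.89 mm
E–F: √((-108.41)² + (-376.77)²) = √(11752.7281 + 141955.6329) = 392.06 mm
E–G: √((-134.19)² + (-674.22)²) = √(18006.9561 + 454572.6084) = 687.44 mm
E–H: √((99.70)² + (-252.35)²) = √(9940.0900 + 63680.5225) = 271.33 mm
F–G: √((-25.78)² + (-297.45)²) = √(664.6084 + 88476.5025) = 298.57 mm
F–H: √((208.11)² + (124.42)²) = √(43309.7721 + 15480.3364) = 242.47 mm
G–H: √((233.89)² + (421.87)²) = √(54704.5321 + 177974.2969) = 482.37 mm
Closest pair: C–H at 145.58 mm.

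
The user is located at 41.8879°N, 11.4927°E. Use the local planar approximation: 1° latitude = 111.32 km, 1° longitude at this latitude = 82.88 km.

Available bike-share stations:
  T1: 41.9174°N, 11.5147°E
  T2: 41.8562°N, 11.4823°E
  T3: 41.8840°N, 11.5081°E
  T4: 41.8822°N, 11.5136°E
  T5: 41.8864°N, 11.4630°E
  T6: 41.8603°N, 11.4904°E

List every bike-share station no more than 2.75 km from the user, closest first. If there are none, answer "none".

Distances from 41.8879°N, 11.4927°E:
T1: 3.7562 km
T2: 3.6326 km
T3: 1.3482 km
T4: 1.8448 km
T5: 2.4672 km
T6: 3.0783 km
Threshold 2.75 km: T3 (1.3482 km), T4 (1.8448 km), T5 (2.4672 km) are within range.

T3, T4, T5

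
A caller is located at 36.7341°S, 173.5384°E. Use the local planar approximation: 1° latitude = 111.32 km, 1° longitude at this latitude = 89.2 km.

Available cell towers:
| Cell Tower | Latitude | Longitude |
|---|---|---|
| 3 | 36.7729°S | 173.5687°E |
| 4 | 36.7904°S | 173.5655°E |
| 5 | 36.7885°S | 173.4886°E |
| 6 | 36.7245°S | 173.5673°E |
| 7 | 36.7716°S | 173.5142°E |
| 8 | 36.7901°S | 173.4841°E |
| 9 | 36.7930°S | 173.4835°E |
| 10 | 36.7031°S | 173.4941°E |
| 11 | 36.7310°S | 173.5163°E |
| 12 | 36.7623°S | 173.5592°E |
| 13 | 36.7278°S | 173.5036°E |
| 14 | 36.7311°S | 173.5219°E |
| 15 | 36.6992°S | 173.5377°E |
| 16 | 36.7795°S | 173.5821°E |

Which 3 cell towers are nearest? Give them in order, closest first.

14, 11, 6

Distances from 36.7341°S, 173.5384°E:
3: √((-0.0388·111.32)² + (0.0303·89.2)²) = √(18.655627 + 7.304912) = 5.0951 km
4: √((-0.0563·111.32)² + (0.0271·89.2)²) = √(39.279250 + 5.843436) = 6.7173 km
5: √((-0.0544·111.32)² + (-0.0498·89.2)²) = √(36.672811 + 19.732785) = 7.5104 km
6: √((0.0096·111.32)² + (0.0289·89.2)²) = √(1.142060 + 6.645465) = 2.7906 km
7: √((-0.0375·111.32)² + (-0.0242·89.2)²) = √(17.426450 + 4.659727) = 4.6996 km
8: √((-0.0560·111.32)² + (-0.0543·89.2)²) = √(38.861759 + 23.460073) = 7.8944 km
9: √((-0.0589·111.32)² + (-0.0549·89.2)²) = √(42.990944 + 23.981393) = 8.1837 km
10: √((0.0310·111.32)² + (-0.0443·89.2)²) = √(11.908849 + 15.614826) = 5.2463 km
11: √((0.0031·111.32)² + (-0.0221·89.2)²) = √(0.119088 + 3.886103) = 2.0013 km
12: √((-0.0282·111.32)² + (0.0208·89.2)²) = √(9.854727 + 3.442361) = 3.6465 km
13: √((0.0063·111.32)² + (-0.0348·89.2)²) = √(0.491844 + 9.635809) = 3.1824 km
14: √((0.0030·111.32)² + (-0.0165·89.2)²) = √(0.111529 + 2.166195) = 1.5092 km
15: √((0.0349·111.32)² + (-0.0007·89.2)²) = √(15.093753 + 0.003899) = 3.8856 km
16: √((-0.0454·111.32)² + (0.0437·89.2)²) = √(25.542188 + 15.194716) = 6.3825 km
Sorted: 14 (1.5092 km) < 11 (2.0013 km) < 6 (2.7906 km) < 13 (3.1824 km) < 12 (3.6465 km) < …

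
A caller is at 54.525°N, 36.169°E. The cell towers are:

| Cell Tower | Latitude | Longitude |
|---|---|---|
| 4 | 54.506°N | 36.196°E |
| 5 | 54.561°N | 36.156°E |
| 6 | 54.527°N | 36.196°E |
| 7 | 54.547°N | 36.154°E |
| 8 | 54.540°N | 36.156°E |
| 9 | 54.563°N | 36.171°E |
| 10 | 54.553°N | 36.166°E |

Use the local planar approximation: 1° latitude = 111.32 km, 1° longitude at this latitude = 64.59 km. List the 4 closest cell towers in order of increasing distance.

Distances from 54.525°N, 36.169°E:
4: 2.741 km
5: 4.095 km
6: 1.758 km
7: 2.634 km
8: 1.869 km
9: 4.232 km
10: 3.123 km
Sorted: 6 (1.758 km) < 8 (1.869 km) < 7 (2.634 km) < 4 (2.741 km) < 10 (3.123 km) < 5 (4.095 km) < …

6, 8, 7, 4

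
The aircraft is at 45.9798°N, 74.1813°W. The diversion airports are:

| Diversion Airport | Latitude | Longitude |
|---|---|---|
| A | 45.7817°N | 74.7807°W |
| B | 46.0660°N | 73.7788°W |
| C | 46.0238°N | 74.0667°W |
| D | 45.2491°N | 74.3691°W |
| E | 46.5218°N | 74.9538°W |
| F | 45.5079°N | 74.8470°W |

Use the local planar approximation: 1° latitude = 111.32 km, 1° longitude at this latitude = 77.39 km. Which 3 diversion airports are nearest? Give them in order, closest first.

C, B, A

Distances from 45.9798°N, 74.1813°W:
A: 51.3626 km
B: 32.5940 km
C: 10.1316 km
D: 82.6298 km
E: 84.9380 km
F: 73.5783 km
Sorted: C (10.1316 km) < B (32.5940 km) < A (51.3626 km) < F (73.5783 km) < D (82.6298 km) < …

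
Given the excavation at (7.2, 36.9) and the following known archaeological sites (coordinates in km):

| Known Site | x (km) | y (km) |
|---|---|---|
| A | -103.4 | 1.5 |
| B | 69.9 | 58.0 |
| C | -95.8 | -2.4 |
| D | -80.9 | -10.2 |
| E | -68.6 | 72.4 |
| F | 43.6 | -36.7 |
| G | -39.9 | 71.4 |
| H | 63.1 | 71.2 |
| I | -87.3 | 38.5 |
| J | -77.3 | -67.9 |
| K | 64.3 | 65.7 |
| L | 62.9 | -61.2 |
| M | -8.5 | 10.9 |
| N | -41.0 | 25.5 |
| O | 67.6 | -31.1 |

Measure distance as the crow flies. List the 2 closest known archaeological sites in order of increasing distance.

M, N

Distances from (7.2, 36.9):
A: 116.1 km
B: 66.2 km
C: 110.2 km
D: 99.9 km
E: 83.7 km
F: 82.1 km
G: 58.4 km
H: 65.6 km
I: 94.5 km
J: 134.6 km
K: 64.0 km
L: 112.8 km
M: 30.4 km
N: 49.5 km
O: 91.0 km
Sorted: M (30.4 km) < N (49.5 km) < G (58.4 km) < K (64.0 km) < …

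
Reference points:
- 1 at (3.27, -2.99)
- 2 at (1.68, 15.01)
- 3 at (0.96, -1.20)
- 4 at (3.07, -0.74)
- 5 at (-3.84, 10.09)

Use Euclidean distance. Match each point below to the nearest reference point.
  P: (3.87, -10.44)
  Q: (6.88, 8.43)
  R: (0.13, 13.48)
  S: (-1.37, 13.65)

P→1; Q→2; R→2; S→2

P at (3.87, -10.44):
  1: 7.47
  2: 25.54
  3: 9.69
  4: 9.73
  5: 21.93
  → nearest: 1 (7.47)
Q at (6.88, 8.43):
  1: 11.98
  2: 8.39
  3: 11.30
  4: 9.93
  5: 10.85
  → nearest: 2 (8.39)
R at (0.13, 13.48):
  1: 16.77
  2: 2.18
  3: 14.70
  4: 14.52
  5: 5.22
  → nearest: 2 (2.18)
S at (-1.37, 13.65):
  1: 17.27
  2: 3.34
  3: 15.03
  4: 15.06
  5: 4.33
  → nearest: 2 (3.34)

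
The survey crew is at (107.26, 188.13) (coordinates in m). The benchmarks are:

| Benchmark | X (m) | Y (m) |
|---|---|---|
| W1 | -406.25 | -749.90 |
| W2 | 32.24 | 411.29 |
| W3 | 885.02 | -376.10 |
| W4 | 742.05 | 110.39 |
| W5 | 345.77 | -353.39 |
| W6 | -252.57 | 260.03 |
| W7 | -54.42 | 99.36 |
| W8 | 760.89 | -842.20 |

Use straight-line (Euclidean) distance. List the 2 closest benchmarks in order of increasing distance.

Distances from (107.26, 188.13):
W1: 1069.39 m
W2: 235.43 m
W3: 960.87 m
W4: 639.53 m
W5: 591.72 m
W6: 366.94 m
W7: 184.45 m
W8: 1220.17 m
Sorted: W7 (184.45 m) < W2 (235.43 m) < W6 (366.94 m) < W5 (591.72 m) < …

W7, W2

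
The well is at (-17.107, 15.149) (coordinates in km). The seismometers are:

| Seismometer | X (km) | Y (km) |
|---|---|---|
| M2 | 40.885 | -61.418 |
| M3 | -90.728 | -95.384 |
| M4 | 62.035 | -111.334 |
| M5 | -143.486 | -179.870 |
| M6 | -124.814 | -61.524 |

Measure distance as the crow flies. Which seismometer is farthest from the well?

M5

Distances from (-17.107, 15.149):
M2: √((57.992)² + (-76.567)²) = √(3363.07206 + 5862.50549) = 96.050 km
M3: √((-73.621)² + (-110.533)²) = √(5420.05164 + 12217.54409) = 132.807 km
M4: √((79.142)² + (-126.483)²) = √(6263.45616 + 15997.94929) = 149.203 km
M5: √((-126.379)² + (-195.019)²) = √(15971.65164 + 38032.41036) = 232.388 km
M6: √((-107.707)² + (-76.673)²) = √(11600.79785 + 5878.74893) = 132.210 km
Maximum: M5 at 232.388 km.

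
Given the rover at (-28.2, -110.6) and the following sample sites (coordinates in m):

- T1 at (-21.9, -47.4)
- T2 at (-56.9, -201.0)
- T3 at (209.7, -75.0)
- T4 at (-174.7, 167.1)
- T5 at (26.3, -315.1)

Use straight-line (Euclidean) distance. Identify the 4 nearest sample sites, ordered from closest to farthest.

Distances from (-28.2, -110.6):
T1: √((6.3)² + (63.2)²) = √(39.690 + 3994.240) = 63.5 m
T2: √((-28.7)² + (-90.4)²) = √(823.690 + 8172.160) = 94.8 m
T3: √((237.9)² + (35.6)²) = √(56596.410 + 1267.360) = 240.5 m
T4: √((-146.5)² + (277.7)²) = √(21462.250 + 77117.290) = 314.0 m
T5: √((54.5)² + (-204.5)²) = √(2970.250 + 41820.250) = 211.6 m
Sorted: T1 (63.5 m) < T2 (94.8 m) < T5 (211.6 m) < T3 (240.5 m) < T4 (314.0 m)

T1, T2, T5, T3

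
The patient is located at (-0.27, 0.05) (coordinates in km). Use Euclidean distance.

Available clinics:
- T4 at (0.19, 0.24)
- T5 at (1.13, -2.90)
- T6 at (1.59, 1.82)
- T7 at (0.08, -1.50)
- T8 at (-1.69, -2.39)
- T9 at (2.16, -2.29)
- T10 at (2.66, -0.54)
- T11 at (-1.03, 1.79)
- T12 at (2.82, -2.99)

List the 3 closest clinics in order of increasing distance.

Distances from (-0.27, 0.05):
T4: √((0.46)² + (0.19)²) = √(0.2116 + 0.0361) = 0.50 km
T5: √((1.40)² + (-2.95)²) = √(1.9600 + 8.7025) = 3.27 km
T6: √((1.86)² + (1.77)²) = √(3.4596 + 3.1329) = 2.57 km
T7: √((0.35)² + (-1.55)²) = √(0.1225 + 2.4025) = 1.59 km
T8: √((-1.42)² + (-2.44)²) = √(2.0164 + 5.9536) = 2.82 km
T9: √((2.43)² + (-2.34)²) = √(5.9049 + 5.4756) = 3.37 km
T10: √((2.93)² + (-0.59)²) = √(8.5849 + 0.3481) = 2.99 km
T11: √((-0.76)² + (1.74)²) = √(0.5776 + 3.0276) = 1.90 km
T12: √((3.09)² + (-3.04)²) = √(9.5481 + 9.2416) = 4.33 km
Sorted: T4 (0.50 km) < T7 (1.59 km) < T11 (1.90 km) < T6 (2.57 km) < T8 (2.82 km) < …

T4, T7, T11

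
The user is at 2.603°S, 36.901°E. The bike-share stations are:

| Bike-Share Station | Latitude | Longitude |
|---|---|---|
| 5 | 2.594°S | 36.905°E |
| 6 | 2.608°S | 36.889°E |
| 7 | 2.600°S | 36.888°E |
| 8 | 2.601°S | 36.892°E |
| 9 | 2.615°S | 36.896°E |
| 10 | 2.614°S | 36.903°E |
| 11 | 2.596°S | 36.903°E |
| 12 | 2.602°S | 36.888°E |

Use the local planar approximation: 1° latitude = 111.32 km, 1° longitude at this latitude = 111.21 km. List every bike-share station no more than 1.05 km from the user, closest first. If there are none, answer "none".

11, 8

Distances from 2.603°S, 36.901°E:
5: √((0.009·111.32)² + (0.004·111.21)²) = √(1.00376 + 0.19788) = 1.096 km
6: √((-0.005·111.32)² + (-0.012·111.21)²) = √(0.30980 + 1.78094) = 1.446 km
7: √((0.003·111.32)² + (-0.013·111.21)²) = √(0.11153 + 2.09014) = 1.484 km
8: √((0.002·111.32)² + (-0.009·111.21)²) = √(0.04957 + 1.00178) = 1.025 km
9: √((-0.012·111.32)² + (-0.005·111.21)²) = √(1.78447 + 0.30919) = 1.447 km
10: √((-0.011·111.32)² + (0.002·111.21)²) = √(1.49945 + 0.04947) = 1.245 km
11: √((0.007·111.32)² + (0.002·111.21)²) = √(0.60721 + 0.04947) = 0.810 km
12: √((0.001·111.32)² + (-0.013·111.21)²) = √(0.01239 + 2.09014) = 1.450 km
Threshold 1.05 km: 11 (0.810 km), 8 (1.025 km) are within range.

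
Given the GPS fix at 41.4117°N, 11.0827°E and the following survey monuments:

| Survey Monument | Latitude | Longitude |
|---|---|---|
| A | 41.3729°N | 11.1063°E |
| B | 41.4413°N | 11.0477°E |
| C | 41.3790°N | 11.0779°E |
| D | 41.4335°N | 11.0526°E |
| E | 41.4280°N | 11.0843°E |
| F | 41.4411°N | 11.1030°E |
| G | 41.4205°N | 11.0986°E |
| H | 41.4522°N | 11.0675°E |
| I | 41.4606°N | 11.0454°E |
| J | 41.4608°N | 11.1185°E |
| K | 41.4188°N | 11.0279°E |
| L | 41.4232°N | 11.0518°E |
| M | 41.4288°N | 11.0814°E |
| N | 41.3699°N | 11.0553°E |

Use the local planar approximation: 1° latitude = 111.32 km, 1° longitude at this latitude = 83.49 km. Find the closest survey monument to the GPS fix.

G

Distances from 41.4117°N, 11.0827°E:
A: 4.7474 km
B: 4.4041 km
C: 3.6622 km
D: 3.4935 km
E: 1.8194 km
F: 3.6856 km
G: 1.6498 km
H: 4.6837 km
I: 6.2714 km
J: 6.2297 km
K: 4.6430 km
L: 2.8800 km
M: 1.9067 km
N: 5.1851 km
Minimum: G at 1.6498 km.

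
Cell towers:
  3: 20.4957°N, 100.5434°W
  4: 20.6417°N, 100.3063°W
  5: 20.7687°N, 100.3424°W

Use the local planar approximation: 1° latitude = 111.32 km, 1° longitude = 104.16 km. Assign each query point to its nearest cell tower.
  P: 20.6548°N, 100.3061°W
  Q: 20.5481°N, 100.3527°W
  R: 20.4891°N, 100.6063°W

P at 20.6548°N, 100.3061°W:
  3: √((-0.1591·111.32)² + (-0.2373·104.16)²) = √(313.679946 + 610.938394) = 30.4075 km
  4: √((-0.0131·111.32)² + (-0.0002·104.16)²) = √(2.126616 + 0.000434) = 1.4584 km
  5: √((0.1139·111.32)² + (-0.0363·104.16)²) = √(160.765866 + 14.296021) = 13.2311 km
  → nearest: 4 (1.4584 km)
Q at 20.5481°N, 100.3527°W:
  3: √((-0.0524·111.32)² + (-0.1907·104.16)²) = √(34.025849 + 394.551164) = 20.7021 km
  4: √((0.0936·111.32)² + (0.0464·104.16)²) = √(108.567064 + 23.358121) = 11.4859 km
  5: √((0.2206·111.32)² + (0.0103·104.16)²) = √(603.055679 + 1.151003) = 24.5806 km
  → nearest: 4 (11.4859 km)
R at 20.4891°N, 100.6063°W:
  3: √((0.0066·111.32)² + (0.0629·104.16)²) = √(0.539802 + 42.924301) = 6.5927 km
  4: √((0.1526·111.32)² + (0.3000·104.16)²) = √(288.572846 + 976.437504) = 35.5670 km
  5: √((0.2796·111.32)² + (0.2639·104.16)²) = √(968.770107 + 755.580468) = 41.5253 km
  → nearest: 3 (6.5927 km)

P→4; Q→4; R→3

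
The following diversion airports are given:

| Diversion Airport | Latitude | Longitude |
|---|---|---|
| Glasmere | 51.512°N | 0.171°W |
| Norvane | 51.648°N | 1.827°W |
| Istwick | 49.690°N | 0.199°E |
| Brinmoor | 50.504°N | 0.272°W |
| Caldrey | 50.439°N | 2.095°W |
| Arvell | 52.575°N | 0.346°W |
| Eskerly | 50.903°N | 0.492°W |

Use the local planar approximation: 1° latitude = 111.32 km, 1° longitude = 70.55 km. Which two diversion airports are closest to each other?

Pairwise distances:
Brinmoor–Eskerly: 47.050 km
Glasmere–Eskerly: 71.476 km
Istwick–Brinmoor: 96.515 km
Glasmere–Brinmoor: 112.437 km
Glasmere–Norvane: 117.808 km
Glasmere–Arvell: 118.975 km
Caldrey–Eskerly: 124.329 km
Norvane–Eskerly: 125.494 km
Brinmoor–Caldrey: 128.816 km
Norvane–Caldrey: 135.908 km
Istwick–Eskerly: 143.562 km
Norvane–Arvell: 146.853 km
Norvane–Brinmoor: 168.087 km
Glasmere–Caldrey: 180.810 km
Istwick–Caldrey: 182.057 km
Arvell–Eskerly: 186.412 km
Glasmere–Istwick: 204.498 km
Brinmoor–Arvell: 230.603 km
Norvane–Istwick: 260.651 km
Caldrey–Arvell: 267.889 km
Istwick–Arvell: 323.452 km
Closest pair: Brinmoor–Eskerly at 47.050 km.

Brinmoor and Eskerly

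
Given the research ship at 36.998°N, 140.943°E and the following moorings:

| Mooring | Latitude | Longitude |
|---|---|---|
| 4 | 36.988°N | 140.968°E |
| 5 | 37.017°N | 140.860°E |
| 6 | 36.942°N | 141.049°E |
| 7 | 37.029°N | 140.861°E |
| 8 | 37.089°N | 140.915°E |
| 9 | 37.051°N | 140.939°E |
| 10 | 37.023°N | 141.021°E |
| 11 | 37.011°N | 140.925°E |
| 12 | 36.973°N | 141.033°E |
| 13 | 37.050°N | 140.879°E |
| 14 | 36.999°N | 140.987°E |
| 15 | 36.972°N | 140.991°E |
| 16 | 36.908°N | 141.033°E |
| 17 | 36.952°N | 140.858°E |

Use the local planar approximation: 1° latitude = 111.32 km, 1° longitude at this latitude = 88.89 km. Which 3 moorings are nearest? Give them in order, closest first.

11, 4, 14

Distances from 36.998°N, 140.943°E:
4: 2.485 km
5: 7.675 km
6: 11.298 km
7: 8.065 km
8: 10.431 km
9: 5.911 km
10: 7.471 km
11: 2.157 km
12: 8.470 km
13: 8.116 km
14: 3.913 km
15: 5.156 km
16: 12.821 km
17: 9.127 km
Sorted: 11 (2.157 km) < 4 (2.485 km) < 14 (3.913 km) < 15 (5.156 km) < 9 (5.911 km) < …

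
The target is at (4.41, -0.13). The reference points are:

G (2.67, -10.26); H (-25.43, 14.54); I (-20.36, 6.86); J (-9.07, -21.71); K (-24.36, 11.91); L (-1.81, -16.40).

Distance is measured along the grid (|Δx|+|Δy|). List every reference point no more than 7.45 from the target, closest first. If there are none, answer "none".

Distances from (4.41, -0.13):
G: |-1.74| + |-10.13| = 1.74 + 10.13 = 11.87
H: |-29.84| + |14.67| = 29.84 + 14.67 = 44.51
I: |-24.77| + |6.99| = 24.77 + 6.99 = 31.76
J: |-13.48| + |-21.58| = 13.48 + 21.58 = 35.06
K: |-28.77| + |12.04| = 28.77 + 12.04 = 40.81
L: |-6.22| + |-16.27| = 6.22 + 16.27 = 22.49
Threshold 7.45: none within range.

none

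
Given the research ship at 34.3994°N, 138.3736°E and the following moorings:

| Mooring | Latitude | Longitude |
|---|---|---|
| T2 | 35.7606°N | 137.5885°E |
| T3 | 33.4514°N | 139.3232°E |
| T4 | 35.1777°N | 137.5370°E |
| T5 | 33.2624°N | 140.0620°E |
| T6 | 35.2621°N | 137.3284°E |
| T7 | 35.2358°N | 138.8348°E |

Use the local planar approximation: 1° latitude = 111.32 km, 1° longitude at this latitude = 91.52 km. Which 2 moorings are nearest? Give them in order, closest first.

T7, T4

Distances from 34.3994°N, 138.3736°E:
T2: √((1.3612·111.32)² + (-0.7851·91.52)²) = √(22960.972381 + 5162.760488) = 167.7013 km
T3: √((-0.9480·111.32)² + (0.9496·91.52)²) = √(11136.867943 + 7552.894784) = 136.7105 km
T4: √((0.7783·111.32)² + (-0.8366·91.52)²) = √(7506.551288 + 5862.296004) = 115.6237 km
T5: √((-1.1370·111.32)² + (1.6884·91.52)²) = √(16020.177538 + 23877.162212) = 199.7432 km
T6: √((0.8627·111.32)² + (-1.0452·91.52)²) = √(9222.867967 + 9150.205020) = 135.5473 km
T7: √((0.8364·111.32)² + (0.4612·91.52)²) = √(8669.108602 + 1781.601707) = 102.2287 km
Sorted: T7 (102.2287 km) < T4 (115.6237 km) < T6 (135.5473 km) < T3 (136.7105 km) < …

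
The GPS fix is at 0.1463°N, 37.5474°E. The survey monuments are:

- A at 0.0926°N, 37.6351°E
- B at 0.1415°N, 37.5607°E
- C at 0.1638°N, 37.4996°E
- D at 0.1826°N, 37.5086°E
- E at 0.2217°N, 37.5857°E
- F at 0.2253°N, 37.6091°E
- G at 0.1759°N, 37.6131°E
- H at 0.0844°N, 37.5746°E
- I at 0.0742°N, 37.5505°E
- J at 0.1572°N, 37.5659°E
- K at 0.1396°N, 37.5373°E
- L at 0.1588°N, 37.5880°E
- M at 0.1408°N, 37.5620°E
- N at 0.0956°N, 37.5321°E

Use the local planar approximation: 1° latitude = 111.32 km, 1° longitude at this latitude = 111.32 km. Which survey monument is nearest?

K

Distances from 0.1463°N, 37.5474°E:
A: √((-0.0537·111.32)² + (0.0877·111.32)²) = √(35.735097 + 95.311561) = 11.4476 km
B: √((-0.0048·111.32)² + (0.0133·111.32)²) = √(0.285515 + 2.192046) = 1.5740 km
C: √((0.0175·111.32)² + (-0.0478·111.32)²) = √(3.795094 + 28.314063) = 5.6665 km
D: √((0.0363·111.32)² + (-0.0388·111.32)²) = √(16.329002 + 18.655627) = 5.9148 km
E: √((0.0754·111.32)² + (0.0383·111.32)²) = √(70.451312 + 18.177910) = 9.4143 km
F: √((0.0790·111.32)² + (0.0617·111.32)²) = √(77.339361 + 47.175523) = 11.1586 km
G: √((0.0296·111.32)² + (0.0657·111.32)²) = √(10.857499 + 53.490559) = 8.0217 km
H: √((-0.0619·111.32)² + (0.0272·111.32)²) = √(47.481857 + 9.168203) = 7.5266 km
I: √((-0.0721·111.32)² + (0.0031·111.32)²) = √(64.419437 + 0.119088) = 8.0336 km
J: √((0.0109·111.32)² + (0.0185·111.32)²) = √(1.472310 + 4.241211) = 2.3903 km
K: √((-0.0067·111.32)² + (-0.0101·111.32)²) = √(0.556283 + 1.264122) = 1.3492 km
L: √((0.0125·111.32)² + (0.0406·111.32)²) = √(1.936272 + 20.426712) = 4.7290 km
M: √((-0.0055·111.32)² + (0.0146·111.32)²) = √(0.374862 + 2.641509) = 1.7368 km
N: √((-0.0507·111.32)² + (-0.0153·111.32)²) = √(31.853878 + 2.900877) = 5.8953 km
Minimum: K at 1.3492 km.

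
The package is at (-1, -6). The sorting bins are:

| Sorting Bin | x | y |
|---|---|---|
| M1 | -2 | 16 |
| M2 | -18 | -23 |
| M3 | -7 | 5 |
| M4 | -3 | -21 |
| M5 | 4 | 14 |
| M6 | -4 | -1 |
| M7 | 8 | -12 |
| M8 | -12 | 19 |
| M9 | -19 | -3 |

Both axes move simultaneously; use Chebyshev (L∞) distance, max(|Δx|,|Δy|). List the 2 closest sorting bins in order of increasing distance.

M6, M7

Distances from (-1, -6):
M1: 22
M2: 17
M3: 11
M4: 15
M5: 20
M6: 5
M7: 9
M8: 25
M9: 18
Sorted: M6 (5) < M7 (9) < M3 (11) < M4 (15) < …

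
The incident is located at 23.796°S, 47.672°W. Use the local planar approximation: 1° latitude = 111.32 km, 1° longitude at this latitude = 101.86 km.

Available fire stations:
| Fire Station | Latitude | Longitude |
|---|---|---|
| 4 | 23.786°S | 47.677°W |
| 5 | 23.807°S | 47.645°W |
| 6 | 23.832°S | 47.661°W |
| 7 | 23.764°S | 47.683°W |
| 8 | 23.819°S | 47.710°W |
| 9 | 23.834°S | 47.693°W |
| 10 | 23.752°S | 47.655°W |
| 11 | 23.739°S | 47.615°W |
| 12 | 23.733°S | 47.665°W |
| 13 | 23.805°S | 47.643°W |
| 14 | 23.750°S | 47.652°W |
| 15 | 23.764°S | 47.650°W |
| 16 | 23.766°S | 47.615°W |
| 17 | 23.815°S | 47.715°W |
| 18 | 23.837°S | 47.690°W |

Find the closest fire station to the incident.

Distances from 23.796°S, 47.672°W:
4: 1.224 km
5: 3.011 km
6: 4.161 km
7: 3.734 km
8: 4.641 km
9: 4.740 km
10: 5.195 km
11: 8.601 km
12: 7.049 km
13: 3.119 km
14: 5.511 km
15: 4.208 km
16: 6.698 km
17: 4.864 km
18: 4.919 km
Minimum: 4 at 1.224 km.

4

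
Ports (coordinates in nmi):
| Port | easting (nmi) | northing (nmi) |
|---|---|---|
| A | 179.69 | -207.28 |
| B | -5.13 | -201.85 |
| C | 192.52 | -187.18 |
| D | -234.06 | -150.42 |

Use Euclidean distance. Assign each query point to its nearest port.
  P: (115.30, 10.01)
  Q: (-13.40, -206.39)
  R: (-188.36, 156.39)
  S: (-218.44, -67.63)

P→C; Q→B; R→D; S→D

P at (115.30, 10.01):
  A: √((64.39)² + (-217.29)²) = √(4146.0721 + 47214.9441) = 226.63 nmi
  B: √((-120.43)² + (-211.86)²) = √(14503.3849 + 44884.6596) = 243.70 nmi
  C: √((77.22)² + (-197.19)²) = √(5962.9284 + 38883.8961) = 211.77 nmi
  D: √((-349.36)² + (-160.43)²) = √(122052.4096 + 25737.7849) = 384.43 nmi
  → nearest: C (211.77 nmi)
Q at (-13.40, -206.39):
  A: √((193.09)² + (-0.89)²) = √(37283.7481 + 0.7921) = 193.09 nmi
  B: √((8.27)² + (4.54)²) = √(68.3929 + 20.6116) = 9.43 nmi
  C: √((205.92)² + (19.21)²) = √(42403.0464 + 369.0241) = 206.81 nmi
  D: √((-220.66)² + (55.97)²) = √(48690.8356 + 3132.6409) = 227.65 nmi
  → nearest: B (9.43 nmi)
R at (-188.36, 156.39):
  A: √((368.05)² + (-363.67)²) = √(135460.8025 + 132255.8689) = 517.41 nmi
  B: √((183.23)² + (-358.24)²) = √(33573.2329 + 128335.8976) = 402.38 nmi
  C: √((380.88)² + (-343.57)²) = √(145069.5744 + 118040.3449) = 512.94 nmi
  D: √((-45.70)² + (-306.81)²) = √(2088.4900 + 94132.3761) = 310.19 nmi
  → nearest: D (310.19 nmi)
S at (-218.44, -67.63):
  A: √((398.13)² + (-139.65)²) = √(158507.4969 + 19502.1225) = 421.91 nmi
  B: √((213.31)² + (-134.22)²) = √(45501.1561 + 18015.0084) = 252.02 nmi
  C: √((410.96)² + (-119.55)²) = √(168888.1216 + 14292.2025) = 428.00 nmi
  D: √((-15.62)² + (-82.79)²) = √(243.9844 + 6854.1841) = 84.25 nmi
  → nearest: D (84.25 nmi)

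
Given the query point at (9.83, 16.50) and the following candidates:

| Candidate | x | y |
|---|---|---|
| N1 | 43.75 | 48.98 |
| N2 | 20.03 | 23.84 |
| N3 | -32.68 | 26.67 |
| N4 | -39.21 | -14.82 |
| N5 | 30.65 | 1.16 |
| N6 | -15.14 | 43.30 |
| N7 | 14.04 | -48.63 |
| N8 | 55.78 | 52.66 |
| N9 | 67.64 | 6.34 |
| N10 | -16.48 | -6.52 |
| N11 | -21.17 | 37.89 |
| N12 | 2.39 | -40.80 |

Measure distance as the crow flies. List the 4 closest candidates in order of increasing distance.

Distances from (9.83, 16.50):
N1: 46.96
N2: 12.57
N3: 43.71
N4: 58.19
N5: 25.86
N6: 36.63
N7: 65.27
N8: 58.47
N9: 58.70
N10: 34.96
N11: 37.66
N12: 57.78
Sorted: N2 (12.57) < N5 (25.86) < N10 (34.96) < N6 (36.63) < N11 (37.66) < N3 (43.71) < …

N2, N5, N10, N6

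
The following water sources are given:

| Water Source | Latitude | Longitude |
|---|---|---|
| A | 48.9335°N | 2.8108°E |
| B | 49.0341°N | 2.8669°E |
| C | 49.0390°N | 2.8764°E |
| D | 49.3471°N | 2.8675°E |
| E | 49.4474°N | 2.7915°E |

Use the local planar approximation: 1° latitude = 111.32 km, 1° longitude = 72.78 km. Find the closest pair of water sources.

B and C

Pairwise distances:
A–B: 11.9199 km
A–C: 12.6776 km
A–D: 46.2265 km
A–E: 57.2246 km
B–C: 0.8807 km
B–D: 34.8432 km
B–E: 46.3347 km
C–D: 34.3038 km
C–E: 45.8811 km
D–E: 12.4604 km
Closest pair: B–C at 0.8807 km.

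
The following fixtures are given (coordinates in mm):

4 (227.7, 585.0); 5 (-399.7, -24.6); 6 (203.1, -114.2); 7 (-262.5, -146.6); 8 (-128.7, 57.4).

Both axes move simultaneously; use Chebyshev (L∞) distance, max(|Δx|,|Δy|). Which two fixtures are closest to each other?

5 and 7

Pairwise distances:
5–7: 137.2 mm
7–8: 204.0 mm
5–8: 271.0 mm
6–8: 331.8 mm
6–7: 465.6 mm
4–8: 527.6 mm
5–6: 602.8 mm
4–5: 627.4 mm
4–6: 699.2 mm
4–7: 731.6 mm
Closest pair: 5–7 at 137.2 mm.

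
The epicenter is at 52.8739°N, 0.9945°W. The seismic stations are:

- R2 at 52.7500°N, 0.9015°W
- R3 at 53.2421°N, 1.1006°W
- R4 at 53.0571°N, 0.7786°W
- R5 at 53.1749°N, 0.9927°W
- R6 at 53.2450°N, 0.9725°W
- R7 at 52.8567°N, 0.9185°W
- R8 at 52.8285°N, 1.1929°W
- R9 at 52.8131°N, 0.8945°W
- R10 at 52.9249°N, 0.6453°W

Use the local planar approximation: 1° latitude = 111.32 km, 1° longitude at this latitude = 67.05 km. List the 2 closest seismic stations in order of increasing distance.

R7, R9

Distances from 52.8739°N, 0.9945°W:
R2: √((-0.1239·111.32)² + (0.0930·67.05)²) = √(190.234380 + 38.883331) = 15.1366 km
R3: √((0.3682·111.32)² + (-0.1061·67.05)²) = √(1680.018111 + 50.609067) = 41.6008 km
R4: √((0.1832·111.32)² + (0.2159·67.05)²) = √(415.908057 + 209.557326) = 25.0093 km
R5: √((0.3010·111.32)² + (0.0018·67.05)²) = √(1122.740494 + 0.014566) = 33.5075 km
R6: √((0.3711·111.32)² + (0.0220·67.05)²) = √(1706.586493 + 2.175920) = 41.3372 km
R7: √((-0.0172·111.32)² + (0.0760·67.05)²) = √(3.666091 + 25.967178) = 5.4436 km
R8: √((-0.0454·111.32)² + (-0.1984·67.05)²) = √(25.542188 + 176.962359) = 14.2304 km
R9: √((-0.0608·111.32)² + (0.1000·67.05)²) = √(45.809289 + 44.957025) = 9.5271 km
R10: √((0.0510·111.32)² + (0.3492·67.05)²) = √(32.231962 + 548.208840) = 24.0923 km
Sorted: R7 (5.4436 km) < R9 (9.5271 km) < R8 (14.2304 km) < R2 (15.1366 km) < …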